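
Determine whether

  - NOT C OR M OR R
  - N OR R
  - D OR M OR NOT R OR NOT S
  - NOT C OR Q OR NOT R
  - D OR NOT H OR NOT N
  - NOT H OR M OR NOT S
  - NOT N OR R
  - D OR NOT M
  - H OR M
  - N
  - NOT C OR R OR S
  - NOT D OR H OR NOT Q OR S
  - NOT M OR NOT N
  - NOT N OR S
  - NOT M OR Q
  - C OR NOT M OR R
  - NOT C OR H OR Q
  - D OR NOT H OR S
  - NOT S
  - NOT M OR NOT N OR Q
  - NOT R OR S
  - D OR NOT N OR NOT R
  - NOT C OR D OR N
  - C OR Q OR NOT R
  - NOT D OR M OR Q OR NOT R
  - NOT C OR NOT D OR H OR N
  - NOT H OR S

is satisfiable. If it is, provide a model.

UNSATISFIABLE

Case S = True:
  Clause (NOT S) is falsified — contradiction.
Case S = False:
  (N) forces N = True.
  Clause (NOT N OR S) is falsified — contradiction.
Both cases fail, so the formula is unsatisfiable.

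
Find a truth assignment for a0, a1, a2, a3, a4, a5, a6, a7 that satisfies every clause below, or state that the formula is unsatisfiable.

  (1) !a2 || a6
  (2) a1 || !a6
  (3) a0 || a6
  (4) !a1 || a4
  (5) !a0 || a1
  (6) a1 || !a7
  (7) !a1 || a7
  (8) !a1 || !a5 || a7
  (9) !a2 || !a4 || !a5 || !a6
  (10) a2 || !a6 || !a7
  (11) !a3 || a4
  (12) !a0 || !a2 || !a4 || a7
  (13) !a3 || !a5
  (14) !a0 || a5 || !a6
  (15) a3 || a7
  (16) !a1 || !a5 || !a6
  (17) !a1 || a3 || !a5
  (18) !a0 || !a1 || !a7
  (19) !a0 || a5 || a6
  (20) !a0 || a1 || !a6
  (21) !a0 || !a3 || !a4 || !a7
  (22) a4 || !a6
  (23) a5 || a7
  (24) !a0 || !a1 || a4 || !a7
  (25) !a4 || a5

Case a3 = True:
  (!a3 || a4) forces a4 = True.
  (!a3 || !a5) forces a5 = False.
  Clause (!a4 || a5) is falsified — contradiction.
Case a3 = False:
  (a3 || a7) forces a7 = True.
  (a1 || !a7) forces a1 = True.
  (!a1 || a4) forces a4 = True.
  (!a1 || a3 || !a5) forces a5 = False.
  Clause (!a4 || a5) is falsified — contradiction.
Both cases fail, so the formula is unsatisfiable.

Unsatisfiable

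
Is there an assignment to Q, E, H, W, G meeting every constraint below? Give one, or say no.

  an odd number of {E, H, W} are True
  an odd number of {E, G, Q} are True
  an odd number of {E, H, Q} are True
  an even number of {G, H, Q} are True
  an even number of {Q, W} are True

Q: False; E: False; H: True; W: False; G: True

{E, H, W}: 1 true → odd ✓
{E, G, Q}: 1 true → odd ✓
{E, H, Q}: 1 true → odd ✓
{G, H, Q}: 2 true → even ✓
{Q, W}: 0 true → even ✓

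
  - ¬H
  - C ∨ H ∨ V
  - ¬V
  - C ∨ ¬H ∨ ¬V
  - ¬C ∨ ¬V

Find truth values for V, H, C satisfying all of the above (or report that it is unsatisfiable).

V: False, H: False, C: True

Unit clause (¬H) forces H = False.
Unit clause (¬V) forces V = False.
In (C ∨ H ∨ V) only C is left, so C = True.
Check each clause:
  (¬H): ¬H holds.
  (C ∨ H ∨ V): C holds.
  (¬V): ¬V holds.
  (C ∨ ¬H ∨ ¬V): C holds.
  (¬C ∨ ¬V): ¬V holds.
All clauses satisfied.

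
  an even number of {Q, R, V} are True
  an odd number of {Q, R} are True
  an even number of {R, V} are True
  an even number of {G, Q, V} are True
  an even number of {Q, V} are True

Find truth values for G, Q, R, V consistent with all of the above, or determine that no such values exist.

Adding constraints 2, 3, 5 mod 2: every variable appears an even number of times on the left, so the left side is 0.
But the right sides sum to 1 (mod 2). 0 ≠ 1 — the system is inconsistent.

Unsatisfiable — no assignment works.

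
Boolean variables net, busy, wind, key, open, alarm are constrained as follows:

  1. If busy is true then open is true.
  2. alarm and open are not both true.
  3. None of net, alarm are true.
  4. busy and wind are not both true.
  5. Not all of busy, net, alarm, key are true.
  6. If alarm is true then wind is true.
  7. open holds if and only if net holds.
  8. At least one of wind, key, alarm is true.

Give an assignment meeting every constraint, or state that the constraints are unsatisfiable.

net = False; busy = False; wind = True; key = True; open = False; alarm = False

  (1) busy=F ⇒ open: vacuous ✓
  (2) alarm=F, open=F — not both ✓
  (3) {net, alarm}: 0 true — none ✓
  (4) busy=F, wind=T — not both ✓
  (5) {busy, net, alarm, key}: 1/4 true — not all ✓
  (6) alarm=F ⇒ wind: vacuous ✓
  (7) open=F, net=F — same ✓
  (8) {wind, key, alarm}: 2 true — at least one ✓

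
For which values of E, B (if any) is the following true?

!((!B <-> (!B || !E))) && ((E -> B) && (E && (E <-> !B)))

UNSATISFIABLE

Case B = True: the formula simplifies to !E && (E && !E).
  E = True: the conjunct !E is False.
  E = False: the conjunct E is False.
Case B = False: the conjunct !((!B <-> (!B || !E))) becomes !((True <-> True)) = False.
Both cases fail — unsatisfiable.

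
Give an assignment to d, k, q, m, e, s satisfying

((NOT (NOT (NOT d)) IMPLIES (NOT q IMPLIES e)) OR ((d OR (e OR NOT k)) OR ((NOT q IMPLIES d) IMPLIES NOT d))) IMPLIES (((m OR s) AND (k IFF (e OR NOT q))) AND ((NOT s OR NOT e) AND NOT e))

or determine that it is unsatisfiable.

d=F; k=F; q=T; m=F; e=F; s=T

  ((NOT (NOT (NOT d)) IMPLIES (NOT q IMPLIES e)) OR ((d OR (e OR NOT k)) OR ((NOT q IMPLIES d) IMPLIES NOT d))) IMPLIES (((m OR s) AND (k IFF (e OR NOT q))) AND ((NOT s OR NOT e) AND NOT e)) = True
    (NOT (NOT (NOT d)) IMPLIES (NOT q IMPLIES e)) OR ((d OR (e OR NOT k)) OR ((NOT q IMPLIES d) IMPLIES NOT d)) = True
      NOT (NOT (NOT d)) IMPLIES (NOT q IMPLIES e) = True
        NOT (NOT (NOT d)) = True
          NOT (NOT d) = False
            NOT d = True
        NOT q IMPLIES e = True
          NOT q = False
      (d OR (e OR NOT k)) OR ((NOT q IMPLIES d) IMPLIES NOT d) = True
        d OR (e OR NOT k) = True
          e OR NOT k = True
            NOT k = True
        (NOT q IMPLIES d) IMPLIES NOT d = True
          NOT q IMPLIES d = True
            NOT q = False
          NOT d = True
    ((m OR s) AND (k IFF (e OR NOT q))) AND ((NOT s OR NOT e) AND NOT e) = True
      (m OR s) AND (k IFF (e OR NOT q)) = True
        m OR s = True
        k IFF (e OR NOT q) = True
          e OR NOT q = False
            NOT q = False
      (NOT s OR NOT e) AND NOT e = True
        NOT s OR NOT e = True
          NOT s = False
          NOT e = True
        NOT e = True
The formula evaluates to True.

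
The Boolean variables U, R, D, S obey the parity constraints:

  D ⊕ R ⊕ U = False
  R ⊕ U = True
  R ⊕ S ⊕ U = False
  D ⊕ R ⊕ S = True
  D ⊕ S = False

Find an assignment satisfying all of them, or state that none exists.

U: False; R: True; D: True; S: True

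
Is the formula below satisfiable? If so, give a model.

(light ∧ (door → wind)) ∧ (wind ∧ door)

light=T, wind=T, door=T

  light ∧ (door → wind) = True
    door → wind = True
  wind ∧ door = True
Both conjuncts True, so the formula holds.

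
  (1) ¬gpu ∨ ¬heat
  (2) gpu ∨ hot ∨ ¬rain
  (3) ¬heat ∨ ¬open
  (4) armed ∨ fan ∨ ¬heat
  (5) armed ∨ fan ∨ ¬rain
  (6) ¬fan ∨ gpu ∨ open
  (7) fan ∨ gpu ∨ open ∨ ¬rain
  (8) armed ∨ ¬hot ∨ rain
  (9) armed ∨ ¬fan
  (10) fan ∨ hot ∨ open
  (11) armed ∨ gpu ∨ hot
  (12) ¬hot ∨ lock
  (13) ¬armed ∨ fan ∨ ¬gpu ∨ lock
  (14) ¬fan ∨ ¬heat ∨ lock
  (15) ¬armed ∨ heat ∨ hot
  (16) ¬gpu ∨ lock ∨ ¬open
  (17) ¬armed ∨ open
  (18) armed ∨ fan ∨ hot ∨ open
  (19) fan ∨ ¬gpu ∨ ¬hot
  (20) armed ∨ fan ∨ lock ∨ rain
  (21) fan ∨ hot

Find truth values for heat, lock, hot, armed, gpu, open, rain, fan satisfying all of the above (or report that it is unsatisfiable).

Try heat = True:
  (¬gpu ∨ ¬heat) forces gpu = False.
  (¬heat ∨ ¬open) forces open = False.
  (¬fan ∨ gpu ∨ open) forces fan = False.
  (armed ∨ fan ∨ ¬heat) forces armed = True.
  clause (¬armed ∨ open) is falsified — backtrack.
So heat = False.
Set lock = True.
Try hot = False:
  (¬armed ∨ heat ∨ hot) forces armed = False.
  (armed ∨ ¬fan) forces fan = False.
  clause (fan ∨ hot) is falsified — backtrack.
So hot = True.
Set armed = True.
  then (¬armed ∨ open) forces open = True.
Set gpu = True.
  then (fan ∨ ¬gpu ∨ ¬hot) forces fan = True.
Set rain = True.
All clauses satisfied.

heat=F; lock=T; hot=T; armed=T; gpu=T; open=T; rain=T; fan=T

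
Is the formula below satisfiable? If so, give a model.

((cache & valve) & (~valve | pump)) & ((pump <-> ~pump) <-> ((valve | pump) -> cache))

Unsatisfiable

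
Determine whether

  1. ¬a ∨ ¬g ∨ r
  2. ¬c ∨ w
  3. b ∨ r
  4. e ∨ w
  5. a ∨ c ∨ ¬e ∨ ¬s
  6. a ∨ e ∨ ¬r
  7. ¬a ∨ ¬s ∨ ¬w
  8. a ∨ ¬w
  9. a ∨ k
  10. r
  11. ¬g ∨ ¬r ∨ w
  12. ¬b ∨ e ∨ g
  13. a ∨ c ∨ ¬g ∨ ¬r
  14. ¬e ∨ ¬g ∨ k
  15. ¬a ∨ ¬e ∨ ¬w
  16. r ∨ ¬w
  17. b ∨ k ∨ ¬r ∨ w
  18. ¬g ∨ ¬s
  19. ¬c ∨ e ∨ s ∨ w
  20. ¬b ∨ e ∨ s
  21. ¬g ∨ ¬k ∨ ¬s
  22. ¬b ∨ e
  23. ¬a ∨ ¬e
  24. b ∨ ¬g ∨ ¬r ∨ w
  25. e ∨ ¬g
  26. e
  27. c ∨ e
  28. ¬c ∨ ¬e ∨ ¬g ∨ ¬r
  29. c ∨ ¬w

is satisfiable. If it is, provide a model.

Unit clause (r) forces r = True.
Unit clause (e) forces e = True.
In (¬a ∨ ¬e) only ¬a is left, so a = False.
In (a ∨ ¬w) only ¬w is left, so w = False.
In (a ∨ k) only k is left, so k = True.
In (¬g ∨ ¬r ∨ w) only ¬g is left, so g = False.
In (¬c ∨ w) only ¬c is left, so c = False.
In (a ∨ c ∨ ¬e ∨ ¬s) only ¬s is left, so s = False.
Set b = True.
All clauses satisfied.

k: True, a: False, c: False, b: True, g: False, r: True, s: False, w: False, e: True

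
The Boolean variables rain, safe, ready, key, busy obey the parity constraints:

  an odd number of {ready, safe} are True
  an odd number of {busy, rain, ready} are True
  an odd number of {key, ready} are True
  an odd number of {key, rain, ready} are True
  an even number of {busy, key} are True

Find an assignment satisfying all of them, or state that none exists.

rain = False; safe = False; ready = True; key = False; busy = False

{ready, safe}: 1 true → odd ✓
{busy, rain, ready}: 1 true → odd ✓
{key, ready}: 1 true → odd ✓
{key, rain, ready}: 1 true → odd ✓
{busy, key}: 0 true → even ✓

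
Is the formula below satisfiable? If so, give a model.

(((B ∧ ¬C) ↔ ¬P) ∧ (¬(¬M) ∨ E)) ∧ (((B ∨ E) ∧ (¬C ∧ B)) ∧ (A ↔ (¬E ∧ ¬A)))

P=F; A=F; C=F; E=T; M=T; B=T

  ((B ∧ ¬C) ↔ ¬P) ∧ (¬(¬M) ∨ E) = True
    (B ∧ ¬C) ↔ ¬P = True
      B ∧ ¬C = True
        ¬C = True
      ¬P = True
    ¬(¬M) ∨ E = True
      ¬(¬M) = True
        ¬M = False
  ((B ∨ E) ∧ (¬C ∧ B)) ∧ (A ↔ (¬E ∧ ¬A)) = True
    (B ∨ E) ∧ (¬C ∧ B) = True
      B ∨ E = True
      ¬C ∧ B = True
        ¬C = True
    A ↔ (¬E ∧ ¬A) = True
      ¬E ∧ ¬A = False
        ¬E = False
        ¬A = True
Both conjuncts True, so the formula holds.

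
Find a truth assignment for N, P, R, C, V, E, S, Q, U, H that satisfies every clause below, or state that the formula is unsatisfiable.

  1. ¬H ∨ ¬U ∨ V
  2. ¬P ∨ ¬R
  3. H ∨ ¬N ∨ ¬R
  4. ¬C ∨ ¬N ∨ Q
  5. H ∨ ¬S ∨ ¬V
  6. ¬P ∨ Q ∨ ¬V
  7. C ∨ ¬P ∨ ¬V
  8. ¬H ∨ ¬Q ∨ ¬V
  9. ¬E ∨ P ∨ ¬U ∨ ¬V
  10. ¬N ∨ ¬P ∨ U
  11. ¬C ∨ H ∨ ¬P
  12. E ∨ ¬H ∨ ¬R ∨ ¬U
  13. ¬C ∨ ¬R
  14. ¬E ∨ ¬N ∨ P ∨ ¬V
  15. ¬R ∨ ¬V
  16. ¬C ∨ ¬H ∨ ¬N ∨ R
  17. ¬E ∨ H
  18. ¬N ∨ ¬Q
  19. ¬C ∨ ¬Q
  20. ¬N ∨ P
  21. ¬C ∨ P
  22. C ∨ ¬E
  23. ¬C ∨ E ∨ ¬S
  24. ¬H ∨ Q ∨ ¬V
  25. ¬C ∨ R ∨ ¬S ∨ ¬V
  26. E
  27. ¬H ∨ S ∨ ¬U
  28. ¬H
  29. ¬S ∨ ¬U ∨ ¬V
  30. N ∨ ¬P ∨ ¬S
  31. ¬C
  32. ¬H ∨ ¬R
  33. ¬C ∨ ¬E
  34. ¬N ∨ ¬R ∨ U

The formula is unsatisfiable.

Case C = True:
  Clause (¬C) is falsified — contradiction.
Case C = False:
  (C ∨ ¬E) forces E = False.
  Clause (E) is falsified — contradiction.
Both cases fail, so the formula is unsatisfiable.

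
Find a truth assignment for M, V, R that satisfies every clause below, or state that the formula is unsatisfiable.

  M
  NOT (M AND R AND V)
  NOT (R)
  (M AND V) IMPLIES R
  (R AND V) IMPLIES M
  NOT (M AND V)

Unit clause (NOT R) forces R = False.
Unit clause (M) forces M = True.
In (NOT M OR R OR NOT V) only NOT V is left, so V = False.
Check each clause:
  (NOT R): NOT R holds.
  (M): M holds.
  (NOT M OR R OR NOT V): NOT V holds.
  (NOT M OR NOT V): NOT V holds.
  (NOT M OR NOT R OR NOT V): NOT R holds.
  (M OR NOT R OR NOT V): M holds.
All clauses satisfied.

M = True, V = False, R = False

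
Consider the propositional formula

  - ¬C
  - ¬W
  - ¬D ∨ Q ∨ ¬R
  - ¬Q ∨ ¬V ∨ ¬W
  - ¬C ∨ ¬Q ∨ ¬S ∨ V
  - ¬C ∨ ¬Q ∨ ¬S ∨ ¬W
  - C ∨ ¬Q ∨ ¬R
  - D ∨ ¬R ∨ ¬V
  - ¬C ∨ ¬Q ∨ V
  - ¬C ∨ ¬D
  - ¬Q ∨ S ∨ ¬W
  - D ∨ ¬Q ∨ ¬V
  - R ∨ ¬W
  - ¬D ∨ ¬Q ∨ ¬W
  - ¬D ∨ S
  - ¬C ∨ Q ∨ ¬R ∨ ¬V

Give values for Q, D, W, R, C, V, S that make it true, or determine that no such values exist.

Unit clause (¬C) forces C = False.
Unit clause (¬W) forces W = False.
Set Q = True.
  then (C ∨ ¬Q ∨ ¬R) forces R = False.
Set D = True.
  then (¬D ∨ S) forces S = True.
Set V = False.
All clauses satisfied.

Q=T, D=T, W=F, R=F, C=F, V=F, S=T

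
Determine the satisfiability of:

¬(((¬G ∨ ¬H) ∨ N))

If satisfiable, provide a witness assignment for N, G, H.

N = False; G = True; H = True

  ¬(((¬G ∨ ¬H) ∨ N)) = True
    (¬G ∨ ¬H) ∨ N = False
      ¬G ∨ ¬H = False
        ¬G = False
        ¬H = False
The formula evaluates to True.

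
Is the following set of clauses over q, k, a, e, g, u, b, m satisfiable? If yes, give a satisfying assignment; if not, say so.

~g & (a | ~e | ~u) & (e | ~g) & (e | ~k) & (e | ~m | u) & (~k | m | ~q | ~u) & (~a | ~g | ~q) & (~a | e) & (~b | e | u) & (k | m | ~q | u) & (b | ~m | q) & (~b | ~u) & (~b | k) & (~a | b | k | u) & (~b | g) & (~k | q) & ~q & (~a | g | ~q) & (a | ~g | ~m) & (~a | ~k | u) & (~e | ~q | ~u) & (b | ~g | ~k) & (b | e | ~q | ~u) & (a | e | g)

Unit clause (~g) forces g = False.
In (~b | g) only ~b is left, so b = False.
Unit clause (~q) forces q = False.
In (b | ~m | q) only ~m is left, so m = False.
In (~k | q) only ~k is left, so k = False.
Set a = False.
  then (a | e | g) forces e = True.
  then (a | ~e | ~u) forces u = False.
All clauses satisfied.

q = False; k = False; a = False; e = True; g = False; u = False; b = False; m = False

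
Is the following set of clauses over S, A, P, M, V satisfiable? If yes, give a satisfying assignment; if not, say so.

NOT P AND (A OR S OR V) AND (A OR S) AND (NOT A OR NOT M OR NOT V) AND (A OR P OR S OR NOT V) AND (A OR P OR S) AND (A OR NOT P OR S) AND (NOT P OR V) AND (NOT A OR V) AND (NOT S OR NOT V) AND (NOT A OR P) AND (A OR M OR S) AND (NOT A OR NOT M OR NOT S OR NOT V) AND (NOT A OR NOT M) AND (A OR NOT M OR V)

S=T, A=F, P=F, M=F, V=F

Unit clause (NOT P) forces P = False.
In (NOT A OR P) only NOT A is left, so A = False.
In (A OR S) only S is left, so S = True.
In (NOT S OR NOT V) only NOT V is left, so V = False.
In (A OR NOT M OR V) only NOT M is left, so M = False.
All clauses satisfied.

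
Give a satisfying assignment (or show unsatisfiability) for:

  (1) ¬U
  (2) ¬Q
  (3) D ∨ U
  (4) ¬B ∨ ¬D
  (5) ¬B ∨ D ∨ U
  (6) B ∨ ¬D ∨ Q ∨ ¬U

Unit clause (¬U) forces U = False.
Unit clause (¬Q) forces Q = False.
In (D ∨ U) only D is left, so D = True.
In (¬B ∨ ¬D) only ¬B is left, so B = False.
Check each clause:
  (¬U): ¬U holds.
  (¬Q): ¬Q holds.
  (D ∨ U): D holds.
  (¬B ∨ ¬D): ¬B holds.
  (¬B ∨ D ∨ U): ¬B holds.
  (B ∨ ¬D ∨ Q ∨ ¬U): ¬U holds.
All clauses satisfied.

B = False; U = False; D = True; Q = False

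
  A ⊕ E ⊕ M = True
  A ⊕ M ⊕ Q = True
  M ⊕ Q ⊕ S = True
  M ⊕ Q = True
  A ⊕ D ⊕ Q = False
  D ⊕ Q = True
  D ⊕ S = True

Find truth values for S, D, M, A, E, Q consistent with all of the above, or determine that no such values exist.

UNSATISFIABLE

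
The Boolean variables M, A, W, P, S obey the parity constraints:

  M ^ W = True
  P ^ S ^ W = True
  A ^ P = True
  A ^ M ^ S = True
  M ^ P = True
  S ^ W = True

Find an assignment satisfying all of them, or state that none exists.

M=T; A=T; W=F; P=F; S=T

M ^ W = T ^ F = True ✓
P ^ S ^ W = F ^ T ^ F = True ✓
A ^ P = T ^ F = True ✓
A ^ M ^ S = T ^ T ^ T = True ✓
M ^ P = T ^ F = True ✓
S ^ W = T ^ F = True ✓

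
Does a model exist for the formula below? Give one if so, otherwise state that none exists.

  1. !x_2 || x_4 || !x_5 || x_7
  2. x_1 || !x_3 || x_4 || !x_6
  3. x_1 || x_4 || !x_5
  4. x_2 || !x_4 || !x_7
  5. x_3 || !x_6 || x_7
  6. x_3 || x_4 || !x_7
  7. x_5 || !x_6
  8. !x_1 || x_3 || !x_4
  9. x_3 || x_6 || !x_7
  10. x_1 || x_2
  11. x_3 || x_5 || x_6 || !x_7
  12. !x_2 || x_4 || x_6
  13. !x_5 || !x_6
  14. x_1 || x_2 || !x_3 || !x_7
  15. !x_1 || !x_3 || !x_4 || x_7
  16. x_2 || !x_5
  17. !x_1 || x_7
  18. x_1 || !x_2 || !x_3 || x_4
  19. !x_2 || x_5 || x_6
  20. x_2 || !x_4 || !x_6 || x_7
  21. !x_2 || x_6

x_1: True, x_2: False, x_3: True, x_4: False, x_5: False, x_6: False, x_7: True

Try x_1 = False:
  (x_1 || x_2) forces x_2 = True.
  (!x_2 || x_6) forces x_6 = True.
  (x_5 || !x_6) forces x_5 = True.
  clause (!x_5 || !x_6) is falsified — backtrack.
So x_1 = True.
  then (!x_1 || x_7) forces x_7 = True.
Try x_2 = True:
  (!x_2 || x_6) forces x_6 = True.
  (x_5 || !x_6) forces x_5 = True.
  clause (!x_5 || !x_6) is falsified — backtrack.
So x_2 = False.
  then (x_2 || !x_4 || !x_7) forces x_4 = False.
  then (x_3 || x_4 || !x_7) forces x_3 = True.
  then (x_2 || !x_5) forces x_5 = False.
  then (x_5 || !x_6) forces x_6 = False.
All clauses satisfied.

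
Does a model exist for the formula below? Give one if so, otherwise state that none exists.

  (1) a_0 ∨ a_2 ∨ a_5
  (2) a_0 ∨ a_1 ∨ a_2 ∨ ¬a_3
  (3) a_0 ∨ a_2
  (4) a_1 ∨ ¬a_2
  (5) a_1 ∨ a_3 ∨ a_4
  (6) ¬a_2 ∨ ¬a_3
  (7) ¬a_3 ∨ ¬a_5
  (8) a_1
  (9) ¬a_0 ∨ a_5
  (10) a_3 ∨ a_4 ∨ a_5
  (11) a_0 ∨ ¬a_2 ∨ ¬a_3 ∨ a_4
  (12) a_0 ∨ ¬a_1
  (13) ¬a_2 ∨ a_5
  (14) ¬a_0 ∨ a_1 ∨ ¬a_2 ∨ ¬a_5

Unit clause (a_1) forces a_1 = True.
In (a_0 ∨ ¬a_1) only a_0 is left, so a_0 = True.
In (¬a_0 ∨ a_5) only a_5 is left, so a_5 = True.
In (¬a_3 ∨ ¬a_5) only ¬a_3 is left, so a_3 = False.
Set a_2 = False.
Set a_4 = False.
All clauses satisfied.

a_0: True, a_1: True, a_2: False, a_3: False, a_4: False, a_5: True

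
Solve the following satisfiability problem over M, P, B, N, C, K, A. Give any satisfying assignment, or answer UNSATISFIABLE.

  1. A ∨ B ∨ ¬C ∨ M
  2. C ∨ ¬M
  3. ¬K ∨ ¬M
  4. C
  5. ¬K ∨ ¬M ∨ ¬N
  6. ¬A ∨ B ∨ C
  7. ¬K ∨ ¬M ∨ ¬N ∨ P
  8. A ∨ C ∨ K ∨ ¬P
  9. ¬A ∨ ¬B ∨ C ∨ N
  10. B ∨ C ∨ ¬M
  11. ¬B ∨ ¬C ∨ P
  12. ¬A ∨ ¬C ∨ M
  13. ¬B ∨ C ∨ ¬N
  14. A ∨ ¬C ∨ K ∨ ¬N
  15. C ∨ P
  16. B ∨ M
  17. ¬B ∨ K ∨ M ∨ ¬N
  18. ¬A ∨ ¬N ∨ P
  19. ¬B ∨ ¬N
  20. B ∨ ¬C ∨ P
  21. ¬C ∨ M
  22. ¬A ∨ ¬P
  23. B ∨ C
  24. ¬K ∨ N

Unit clause (C) forces C = True.
In (¬C ∨ M) only M is left, so M = True.
In (¬K ∨ ¬M) only ¬K is left, so K = False.
Try P = False:
  (¬B ∨ ¬C ∨ P) forces B = False.
  clause (B ∨ ¬C ∨ P) is falsified — backtrack.
So P = True.
  then (¬A ∨ ¬P) forces A = False.
  then (A ∨ ¬C ∨ K ∨ ¬N) forces N = False.
Set B = True.
All clauses satisfied.

M = True, P = True, B = True, N = False, C = True, K = False, A = False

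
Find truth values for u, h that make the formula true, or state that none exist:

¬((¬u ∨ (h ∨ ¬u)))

u = True; h = False

  ¬((¬u ∨ (h ∨ ¬u))) = True
    ¬u ∨ (h ∨ ¬u) = False
      ¬u = False
      h ∨ ¬u = False
        ¬u = False
The formula evaluates to True.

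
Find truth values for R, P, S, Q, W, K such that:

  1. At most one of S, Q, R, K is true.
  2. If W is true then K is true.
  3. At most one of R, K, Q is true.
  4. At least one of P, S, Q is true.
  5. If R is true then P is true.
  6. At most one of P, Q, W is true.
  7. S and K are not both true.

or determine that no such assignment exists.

R: False; P: False; S: True; Q: False; W: False; K: False

  (1) {S, Q, R, K}: 1 true — at most one ✓
  (2) W=F ⇒ K: vacuous ✓
  (3) {R, K, Q}: 0 true — at most one ✓
  (4) {P, S, Q}: 1 true — at least one ✓
  (5) R=F ⇒ P: vacuous ✓
  (6) {P, Q, W}: 0 true — at most one ✓
  (7) S=T, K=F — not both ✓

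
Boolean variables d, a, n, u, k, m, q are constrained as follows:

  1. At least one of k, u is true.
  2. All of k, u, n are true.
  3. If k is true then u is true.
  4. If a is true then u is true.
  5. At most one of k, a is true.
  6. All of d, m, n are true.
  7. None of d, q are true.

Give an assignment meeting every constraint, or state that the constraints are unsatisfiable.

Case d = True:
  Constraint (7) is violated (d=T) — contradiction.
Case d = False:
  Constraint (6) is violated (d=F) — contradiction.
Both cases fail — unsatisfiable.

Unsatisfiable — no assignment works.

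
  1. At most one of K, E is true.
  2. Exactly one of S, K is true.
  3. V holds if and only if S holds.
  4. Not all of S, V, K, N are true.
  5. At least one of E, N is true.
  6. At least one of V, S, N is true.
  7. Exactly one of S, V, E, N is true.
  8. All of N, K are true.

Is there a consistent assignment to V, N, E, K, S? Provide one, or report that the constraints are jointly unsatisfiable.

V: False, N: True, E: False, K: True, S: False

  (1) {K, E}: 1 true — at most one ✓
  (2) {S, K}: 1 true — exactly one ✓
  (3) V=F, S=F — same ✓
  (4) {S, V, K, N}: 2/4 true — not all ✓
  (5) {E, N}: 1 true — at least one ✓
  (6) {V, S, N}: 1 true — at least one ✓
  (7) {S, V, E, N}: 1 true — exactly one ✓
  (8) {N, K}: all 2 true ✓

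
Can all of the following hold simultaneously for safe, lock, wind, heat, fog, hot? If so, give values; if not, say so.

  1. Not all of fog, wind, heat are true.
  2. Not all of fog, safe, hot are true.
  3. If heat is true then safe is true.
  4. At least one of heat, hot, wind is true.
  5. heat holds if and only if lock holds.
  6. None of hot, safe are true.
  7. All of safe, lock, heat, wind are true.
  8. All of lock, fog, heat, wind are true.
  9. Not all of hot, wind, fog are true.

Case safe = True:
  Constraint (6) is violated (safe=T) — contradiction.
Case safe = False:
  Constraint (7) is violated (safe=F) — contradiction.
Both cases fail — unsatisfiable.

Unsatisfiable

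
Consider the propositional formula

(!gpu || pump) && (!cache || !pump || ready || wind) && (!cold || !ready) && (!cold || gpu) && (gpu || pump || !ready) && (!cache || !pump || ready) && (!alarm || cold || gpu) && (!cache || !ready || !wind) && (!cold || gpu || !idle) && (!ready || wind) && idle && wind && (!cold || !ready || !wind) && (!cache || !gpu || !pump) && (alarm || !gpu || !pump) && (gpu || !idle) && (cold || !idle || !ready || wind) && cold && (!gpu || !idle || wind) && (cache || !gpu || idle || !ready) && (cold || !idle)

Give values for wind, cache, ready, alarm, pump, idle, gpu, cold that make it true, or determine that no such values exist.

Unit clause (idle) forces idle = True.
Unit clause (wind) forces wind = True.
In (gpu || !idle) only gpu is left, so gpu = True.
Unit clause (cold) forces cold = True.
In (!gpu || pump) only pump is left, so pump = True.
In (!cold || !ready) only !ready is left, so ready = False.
In (!cache || !pump || ready) only !cache is left, so cache = False.
In (alarm || !gpu || !pump) only alarm is left, so alarm = True.
All clauses satisfied.

wind: True, cache: False, ready: False, alarm: True, pump: True, idle: True, gpu: True, cold: True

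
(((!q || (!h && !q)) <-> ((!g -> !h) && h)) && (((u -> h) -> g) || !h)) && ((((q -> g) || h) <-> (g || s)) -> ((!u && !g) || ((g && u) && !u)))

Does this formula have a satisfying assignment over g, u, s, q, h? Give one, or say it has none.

g = False, u = False, s = True, q = True, h = False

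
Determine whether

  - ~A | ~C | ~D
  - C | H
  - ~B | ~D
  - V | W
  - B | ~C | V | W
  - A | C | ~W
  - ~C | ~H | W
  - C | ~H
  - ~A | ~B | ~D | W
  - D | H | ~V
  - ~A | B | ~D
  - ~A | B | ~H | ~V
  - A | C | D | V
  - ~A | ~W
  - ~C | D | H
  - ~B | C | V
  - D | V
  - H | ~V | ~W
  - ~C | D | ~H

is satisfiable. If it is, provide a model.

B=F, H=T, W=T, A=F, C=T, V=T, D=T

Set B = False.
Set H = True.
  then (C | ~H) forces C = True.
  then (~C | D | ~H) forces D = True.
  then (~A | ~C | ~D) forces A = False.
  then (~C | ~H | W) forces W = True.
Set V = True.
All clauses satisfied.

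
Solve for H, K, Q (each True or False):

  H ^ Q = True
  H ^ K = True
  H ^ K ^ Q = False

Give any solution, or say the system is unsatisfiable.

H = False, K = True, Q = True

H ^ Q = F ^ T = True ✓
H ^ K = F ^ T = True ✓
H ^ K ^ Q = F ^ T ^ T = False ✓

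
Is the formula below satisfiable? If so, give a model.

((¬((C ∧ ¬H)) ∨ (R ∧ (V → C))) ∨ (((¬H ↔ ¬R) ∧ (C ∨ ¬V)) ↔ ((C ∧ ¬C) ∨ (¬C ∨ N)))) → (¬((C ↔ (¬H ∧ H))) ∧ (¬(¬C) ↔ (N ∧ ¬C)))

N = False, V = False, R = False, C = True, H = False

  ((¬((C ∧ ¬H)) ∨ (R ∧ (V → C))) ∨ (((¬H ↔ ¬R) ∧ (C ∨ ¬V)) ↔ ((C ∧ ¬C) ∨ (¬C ∨ N)))) → (¬((C ↔ (¬H ∧ H))) ∧ (¬(¬C) ↔ (N ∧ ¬C))) = True
    (¬((C ∧ ¬H)) ∨ (R ∧ (V → C))) ∨ (((¬H ↔ ¬R) ∧ (C ∨ ¬V)) ↔ ((C ∧ ¬C) ∨ (¬C ∨ N))) = False
      ¬((C ∧ ¬H)) ∨ (R ∧ (V → C)) = False
        ¬((C ∧ ¬H)) = False
          C ∧ ¬H = True
            ¬H = True
        R ∧ (V → C) = False
          V → C = True
      ((¬H ↔ ¬R) ∧ (C ∨ ¬V)) ↔ ((C ∧ ¬C) ∨ (¬C ∨ N)) = False
        (¬H ↔ ¬R) ∧ (C ∨ ¬V) = True
          ¬H ↔ ¬R = True
            ¬H = True
            ¬R = True
          C ∨ ¬V = True
            ¬V = True
        (C ∧ ¬C) ∨ (¬C ∨ N) = False
          C ∧ ¬C = False
            ¬C = False
          ¬C ∨ N = False
            ¬C = False
    ¬((C ↔ (¬H ∧ H))) ∧ (¬(¬C) ↔ (N ∧ ¬C)) = False
      ¬((C ↔ (¬H ∧ H))) = True
        C ↔ (¬H ∧ H) = False
          ¬H ∧ H = False
            ¬H = True
      ¬(¬C) ↔ (N ∧ ¬C) = False
        ¬(¬C) = True
          ¬C = False
        N ∧ ¬C = False
          ¬C = False
The formula evaluates to True.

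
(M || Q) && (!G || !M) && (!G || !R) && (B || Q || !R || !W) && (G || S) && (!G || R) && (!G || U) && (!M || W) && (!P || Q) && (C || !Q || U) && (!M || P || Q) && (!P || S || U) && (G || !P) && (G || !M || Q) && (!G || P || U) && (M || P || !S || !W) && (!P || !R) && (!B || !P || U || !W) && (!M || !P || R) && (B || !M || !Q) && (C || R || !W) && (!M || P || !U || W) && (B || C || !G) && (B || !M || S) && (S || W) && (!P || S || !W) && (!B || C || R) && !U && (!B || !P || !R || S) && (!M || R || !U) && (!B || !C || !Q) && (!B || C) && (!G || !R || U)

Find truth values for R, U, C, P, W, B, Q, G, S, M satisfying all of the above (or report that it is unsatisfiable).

Unit clause (!U) forces U = False.
In (!G || U) only !G is left, so G = False.
In (G || !P) only !P is left, so P = False.
In (G || S) only S is left, so S = True.
Set R = True.
Set C = True.
Try W = True:
  (M || P || !S || !W) forces M = True.
  (!M || P || Q) forces Q = True.
  (B || !M || !Q) forces B = True.
  clause (!B || !C || !Q) is falsified — backtrack.
So W = False.
  then (!M || W) forces M = False.
  then (M || Q) forces Q = True.
  then (!B || !C || !Q) forces B = False.
All clauses satisfied.

R=T, U=F, C=T, P=F, W=F, B=F, Q=T, G=F, S=T, M=F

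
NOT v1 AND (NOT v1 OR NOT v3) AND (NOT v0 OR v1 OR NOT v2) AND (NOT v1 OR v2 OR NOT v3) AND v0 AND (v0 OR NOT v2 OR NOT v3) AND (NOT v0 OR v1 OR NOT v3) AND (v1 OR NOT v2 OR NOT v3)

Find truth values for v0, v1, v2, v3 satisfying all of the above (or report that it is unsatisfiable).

v0 = True, v1 = False, v2 = False, v3 = False

Unit clause (NOT v1) forces v1 = False.
Unit clause (v0) forces v0 = True.
In (NOT v0 OR v1 OR NOT v3) only NOT v3 is left, so v3 = False.
In (NOT v0 OR v1 OR NOT v2) only NOT v2 is left, so v2 = False.
Check each clause:
  (NOT v1): NOT v1 holds.
  (NOT v1 OR NOT v3): NOT v1 holds.
  (NOT v0 OR v1 OR NOT v2): NOT v2 holds.
  (NOT v1 OR v2 OR NOT v3): NOT v1 holds.
  (v0): v0 holds.
  (v0 OR NOT v2 OR NOT v3): v0 holds.
  (NOT v0 OR v1 OR NOT v3): NOT v3 holds.
  (v1 OR NOT v2 OR NOT v3): NOT v2 holds.
All clauses satisfied.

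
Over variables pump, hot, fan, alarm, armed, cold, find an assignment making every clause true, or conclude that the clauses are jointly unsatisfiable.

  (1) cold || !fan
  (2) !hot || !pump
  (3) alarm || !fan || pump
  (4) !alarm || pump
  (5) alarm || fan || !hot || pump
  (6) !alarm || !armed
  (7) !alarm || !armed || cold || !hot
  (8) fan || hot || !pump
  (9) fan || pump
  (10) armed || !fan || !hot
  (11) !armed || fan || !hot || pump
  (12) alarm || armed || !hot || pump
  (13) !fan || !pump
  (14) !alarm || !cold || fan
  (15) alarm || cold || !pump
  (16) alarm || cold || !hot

The formula is unsatisfiable.

Case pump = True:
  (!hot || !pump) forces hot = False.
  (fan || hot || !pump) forces fan = True.
  Clause (!fan || !pump) is falsified — contradiction.
Case pump = False:
  (!alarm || pump) forces alarm = False.
  (alarm || !fan || pump) forces fan = False.
  Clause (fan || pump) is falsified — contradiction.
Both cases fail, so the formula is unsatisfiable.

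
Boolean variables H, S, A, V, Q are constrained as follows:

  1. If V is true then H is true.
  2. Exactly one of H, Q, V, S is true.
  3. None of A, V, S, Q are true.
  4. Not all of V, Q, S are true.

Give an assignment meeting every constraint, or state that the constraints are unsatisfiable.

H = True, S = False, A = False, V = False, Q = False

  (1) V=F ⇒ H: vacuous ✓
  (2) {H, Q, V, S}: 1 true — exactly one ✓
  (3) {A, V, S, Q}: 0 true — none ✓
  (4) {V, Q, S}: 0/3 true — not all ✓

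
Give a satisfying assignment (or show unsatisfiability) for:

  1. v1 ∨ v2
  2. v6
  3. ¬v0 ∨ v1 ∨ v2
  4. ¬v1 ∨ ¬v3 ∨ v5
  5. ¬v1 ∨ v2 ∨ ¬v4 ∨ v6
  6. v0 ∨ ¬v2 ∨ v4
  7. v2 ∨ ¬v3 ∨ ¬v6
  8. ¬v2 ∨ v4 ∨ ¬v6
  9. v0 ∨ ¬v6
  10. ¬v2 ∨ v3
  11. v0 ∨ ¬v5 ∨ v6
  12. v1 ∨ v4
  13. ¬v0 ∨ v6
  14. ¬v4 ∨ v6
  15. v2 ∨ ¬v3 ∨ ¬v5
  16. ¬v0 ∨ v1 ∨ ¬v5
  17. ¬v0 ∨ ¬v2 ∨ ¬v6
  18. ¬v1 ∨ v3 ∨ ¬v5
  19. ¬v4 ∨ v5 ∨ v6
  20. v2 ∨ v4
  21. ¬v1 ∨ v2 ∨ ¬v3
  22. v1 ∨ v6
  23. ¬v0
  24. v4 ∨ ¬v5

Case v0 = True:
  Clause (¬v0) is falsified — contradiction.
Case v0 = False:
  (v6) forces v6 = True.
  Clause (v0 ∨ ¬v6) is falsified — contradiction.
Both cases fail, so the formula is unsatisfiable.

No satisfying assignment exists.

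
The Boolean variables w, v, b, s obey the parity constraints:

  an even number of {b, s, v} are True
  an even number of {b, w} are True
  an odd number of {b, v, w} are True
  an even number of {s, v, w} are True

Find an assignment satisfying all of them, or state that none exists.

w = True, v = True, b = True, s = False

{b, s, v}: 2 true → even ✓
{b, w}: 2 true → even ✓
{b, v, w}: 3 true → odd ✓
{s, v, w}: 2 true → even ✓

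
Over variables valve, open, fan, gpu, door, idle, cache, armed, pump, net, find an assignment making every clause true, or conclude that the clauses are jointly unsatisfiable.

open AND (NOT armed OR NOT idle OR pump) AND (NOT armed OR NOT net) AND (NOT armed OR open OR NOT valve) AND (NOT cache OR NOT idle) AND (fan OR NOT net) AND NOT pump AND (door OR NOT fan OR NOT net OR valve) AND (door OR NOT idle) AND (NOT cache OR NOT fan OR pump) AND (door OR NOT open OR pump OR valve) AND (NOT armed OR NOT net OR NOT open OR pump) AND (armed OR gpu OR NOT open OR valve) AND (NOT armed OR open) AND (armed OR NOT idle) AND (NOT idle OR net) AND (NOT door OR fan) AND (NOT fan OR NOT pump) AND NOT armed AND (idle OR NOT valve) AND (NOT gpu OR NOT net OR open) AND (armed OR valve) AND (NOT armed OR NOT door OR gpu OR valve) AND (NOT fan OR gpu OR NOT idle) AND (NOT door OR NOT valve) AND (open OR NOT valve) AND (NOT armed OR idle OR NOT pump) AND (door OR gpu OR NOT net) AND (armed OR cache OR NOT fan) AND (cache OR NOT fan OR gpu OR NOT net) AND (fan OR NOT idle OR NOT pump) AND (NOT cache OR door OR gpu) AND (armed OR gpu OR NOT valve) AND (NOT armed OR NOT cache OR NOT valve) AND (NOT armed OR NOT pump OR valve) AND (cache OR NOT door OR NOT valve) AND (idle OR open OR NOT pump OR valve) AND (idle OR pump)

Case open = True:
  (NOT pump) forces pump = False.
  (NOT armed) forces armed = False.
  (armed OR NOT idle) forces idle = False.
  Clause (idle OR pump) is falsified — contradiction.
Case open = False:
  Clause (open) is falsified — contradiction.
Both cases fail, so the formula is unsatisfiable.

Unsatisfiable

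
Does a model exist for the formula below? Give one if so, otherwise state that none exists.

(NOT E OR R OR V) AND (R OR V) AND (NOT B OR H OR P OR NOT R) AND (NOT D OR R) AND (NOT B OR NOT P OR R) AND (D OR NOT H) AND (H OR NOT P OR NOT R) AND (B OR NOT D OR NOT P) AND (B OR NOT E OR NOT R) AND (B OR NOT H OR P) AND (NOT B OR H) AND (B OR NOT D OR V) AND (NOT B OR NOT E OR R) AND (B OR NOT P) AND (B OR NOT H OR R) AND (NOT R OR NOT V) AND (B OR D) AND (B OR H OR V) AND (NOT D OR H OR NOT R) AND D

Unit clause (D) forces D = True.
In (NOT D OR R) only R is left, so R = True.
In (NOT R OR NOT V) only NOT V is left, so V = False.
In (NOT D OR H OR NOT R) only H is left, so H = True.
In (B OR NOT D OR V) only B is left, so B = True.
Set P = True.
Set E = False.
All clauses satisfied.

B = True; P = True; H = True; R = True; E = False; V = False; D = True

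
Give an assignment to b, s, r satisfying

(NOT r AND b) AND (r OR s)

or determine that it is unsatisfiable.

b=T, s=T, r=F

  NOT r AND b = True
    NOT r = True
  r OR s = True
Both conjuncts True, so the formula holds.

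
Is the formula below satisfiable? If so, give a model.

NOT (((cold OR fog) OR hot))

fog = False, hot = False, cold = False

  NOT (((cold OR fog) OR hot)) = True
    (cold OR fog) OR hot = False
      cold OR fog = False
The formula evaluates to True.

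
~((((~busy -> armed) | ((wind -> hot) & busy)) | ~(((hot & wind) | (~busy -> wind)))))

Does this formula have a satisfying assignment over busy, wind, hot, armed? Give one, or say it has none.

busy = False, wind = True, hot = True, armed = False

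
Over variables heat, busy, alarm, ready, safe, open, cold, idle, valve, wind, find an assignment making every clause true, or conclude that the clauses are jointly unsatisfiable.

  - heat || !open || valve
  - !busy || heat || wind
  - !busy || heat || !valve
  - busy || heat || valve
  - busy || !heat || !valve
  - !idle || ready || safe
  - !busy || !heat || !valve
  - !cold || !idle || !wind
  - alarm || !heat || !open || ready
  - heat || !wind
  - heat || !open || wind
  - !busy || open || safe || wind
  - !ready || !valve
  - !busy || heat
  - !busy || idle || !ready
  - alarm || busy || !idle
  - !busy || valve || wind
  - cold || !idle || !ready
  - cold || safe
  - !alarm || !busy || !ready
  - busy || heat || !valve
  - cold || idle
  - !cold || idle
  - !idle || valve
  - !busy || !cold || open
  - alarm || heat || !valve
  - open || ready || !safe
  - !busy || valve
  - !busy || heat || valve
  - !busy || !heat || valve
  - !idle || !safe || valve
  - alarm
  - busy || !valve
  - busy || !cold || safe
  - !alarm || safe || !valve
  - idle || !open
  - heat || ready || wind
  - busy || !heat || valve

No satisfying assignment exists.

Case busy = True:
  (!busy || heat) forces heat = True.
  (!busy || !heat || !valve) forces valve = False.
  Clause (!busy || valve) is falsified — contradiction.
Case busy = False:
  (alarm) forces alarm = True.
  (busy || !valve) forces valve = False.
  (busy || heat || valve) forces heat = True.
  Clause (busy || !heat || valve) is falsified — contradiction.
Both cases fail, so the formula is unsatisfiable.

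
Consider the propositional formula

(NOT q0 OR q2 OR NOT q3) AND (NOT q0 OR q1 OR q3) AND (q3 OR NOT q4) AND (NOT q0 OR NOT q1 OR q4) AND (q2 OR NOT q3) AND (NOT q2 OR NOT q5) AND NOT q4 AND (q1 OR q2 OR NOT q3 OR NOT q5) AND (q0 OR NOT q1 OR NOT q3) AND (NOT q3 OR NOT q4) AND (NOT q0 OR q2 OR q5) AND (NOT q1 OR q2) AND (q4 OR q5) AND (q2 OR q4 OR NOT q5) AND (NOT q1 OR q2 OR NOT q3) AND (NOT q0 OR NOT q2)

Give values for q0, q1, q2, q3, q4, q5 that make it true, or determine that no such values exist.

UNSATISFIABLE

Case q4 = True:
  Clause (NOT q4) is falsified — contradiction.
Case q4 = False:
  (q4 OR q5) forces q5 = True.
  (NOT q2 OR NOT q5) forces q2 = False.
  Clause (q2 OR q4 OR NOT q5) is falsified — contradiction.
Both cases fail, so the formula is unsatisfiable.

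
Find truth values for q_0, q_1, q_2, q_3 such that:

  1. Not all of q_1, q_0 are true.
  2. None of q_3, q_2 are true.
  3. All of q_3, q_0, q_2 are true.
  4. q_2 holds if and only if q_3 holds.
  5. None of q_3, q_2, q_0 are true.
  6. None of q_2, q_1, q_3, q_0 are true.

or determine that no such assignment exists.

Unsatisfiable — no assignment works.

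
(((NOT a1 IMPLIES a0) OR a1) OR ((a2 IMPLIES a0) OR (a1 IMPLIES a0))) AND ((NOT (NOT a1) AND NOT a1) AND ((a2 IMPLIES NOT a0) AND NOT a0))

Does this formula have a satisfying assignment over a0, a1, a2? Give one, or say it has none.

Case a1 = True: the conjunct NOT a1 is False.
Case a1 = False: the conjunct NOT (NOT a1) becomes NOT (NOT False) = False.
Both cases fail — unsatisfiable.

UNSATISFIABLE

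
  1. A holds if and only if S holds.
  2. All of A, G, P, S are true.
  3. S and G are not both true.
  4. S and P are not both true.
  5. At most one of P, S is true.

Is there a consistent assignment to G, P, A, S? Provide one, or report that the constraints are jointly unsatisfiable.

Case G = True:
  (2) forces A = True.
  (1) with A=T forces S = True.
  Constraint (3) is violated (S=T, G=T) — contradiction.
Case G = False:
  Constraint (2) is violated (G=F) — contradiction.
Both cases fail — unsatisfiable.

UNSATISFIABLE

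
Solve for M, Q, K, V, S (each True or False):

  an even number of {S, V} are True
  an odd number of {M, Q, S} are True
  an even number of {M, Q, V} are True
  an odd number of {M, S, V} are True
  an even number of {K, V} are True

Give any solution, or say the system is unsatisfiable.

Adding constraints 1, 2, 3 mod 2: every variable appears an even number of times on the left, so the left side is 0.
But the right sides sum to 1 (mod 2). 0 ≠ 1 — the system is inconsistent.

The formula is unsatisfiable.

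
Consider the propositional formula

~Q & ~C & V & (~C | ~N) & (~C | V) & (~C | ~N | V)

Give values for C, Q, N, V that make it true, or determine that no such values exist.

C = False, Q = False, N = True, V = True

Unit clause (~Q) forces Q = False.
Unit clause (~C) forces C = False.
Unit clause (V) forces V = True.
Set N = True.
All clauses satisfied.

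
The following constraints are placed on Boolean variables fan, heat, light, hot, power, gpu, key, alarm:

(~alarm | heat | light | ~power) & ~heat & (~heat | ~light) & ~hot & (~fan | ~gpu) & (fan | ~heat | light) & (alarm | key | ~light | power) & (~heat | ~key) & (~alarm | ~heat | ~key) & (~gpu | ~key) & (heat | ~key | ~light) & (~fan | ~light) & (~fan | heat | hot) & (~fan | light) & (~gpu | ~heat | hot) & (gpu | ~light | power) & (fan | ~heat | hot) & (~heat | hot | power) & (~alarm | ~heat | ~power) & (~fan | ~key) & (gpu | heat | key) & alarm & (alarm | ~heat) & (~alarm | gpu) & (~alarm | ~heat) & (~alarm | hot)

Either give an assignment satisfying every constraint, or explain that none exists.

Case alarm = True:
  (~heat) forces heat = False.
  (~hot) forces hot = False.
  Clause (~alarm | hot) is falsified — contradiction.
Case alarm = False:
  Clause (alarm) is falsified — contradiction.
Both cases fail, so the formula is unsatisfiable.

UNSATISFIABLE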